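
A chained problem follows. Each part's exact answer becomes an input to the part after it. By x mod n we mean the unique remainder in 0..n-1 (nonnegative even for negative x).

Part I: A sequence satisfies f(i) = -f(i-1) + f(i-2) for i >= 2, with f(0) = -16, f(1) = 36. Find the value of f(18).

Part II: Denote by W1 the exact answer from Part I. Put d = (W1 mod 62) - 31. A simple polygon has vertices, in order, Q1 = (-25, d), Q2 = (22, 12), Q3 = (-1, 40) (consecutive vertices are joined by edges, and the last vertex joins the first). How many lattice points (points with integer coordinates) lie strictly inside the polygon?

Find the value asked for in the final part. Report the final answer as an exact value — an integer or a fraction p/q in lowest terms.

Part I: f(2) = -1*(36) + 1*(-16) = -52; iterating: f(2)=-52, f(3)=88, f(4)=-140, f(5)=228, f(6)=-368, f(7)=596, f(8)=-964, f(9)=1560, f(10)=-2524, f(11)=4084, f(12)=-6608, f(13)=10692, f(14)=-17300, f(15)=27992, f(16)=-45292, f(17)=73284, f(18)=-118576; answer -118576
Part II: W1 = -118576; d = -1; cross terms: (-25*12 - 22*-1)=-278, (22*40 - -1*12)=892, (-1*-1 - -25*40)=1001; twice the area = |1615| = 1615; area = 1615/2; boundary points = 1 + 1 + 1 = 3; strictly interior points = area - boundary/2 + 1 = 807; answer 807

807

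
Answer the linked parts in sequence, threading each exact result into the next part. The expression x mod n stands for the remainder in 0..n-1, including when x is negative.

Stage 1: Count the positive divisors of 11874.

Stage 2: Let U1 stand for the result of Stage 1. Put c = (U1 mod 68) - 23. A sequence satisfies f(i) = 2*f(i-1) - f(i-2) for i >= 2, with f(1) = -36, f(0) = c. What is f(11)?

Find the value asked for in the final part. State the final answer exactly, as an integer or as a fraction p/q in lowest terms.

-246

Stage 1: 11874 = 2 * 3 * 1979; number of divisors = (1+1) * (1+1) * (1+1) = 8; answer 8
Stage 2: U1 = 8; c = -15; f(2) = 2*(-36) - 1*(-15) = -57; iterating: f(2)=-57, f(3)=-78, f(4)=-99, f(5)=-120, f(6)=-141, f(7)=-162, f(8)=-183, f(9)=-204, f(10)=-225, f(11)=-246; answer -246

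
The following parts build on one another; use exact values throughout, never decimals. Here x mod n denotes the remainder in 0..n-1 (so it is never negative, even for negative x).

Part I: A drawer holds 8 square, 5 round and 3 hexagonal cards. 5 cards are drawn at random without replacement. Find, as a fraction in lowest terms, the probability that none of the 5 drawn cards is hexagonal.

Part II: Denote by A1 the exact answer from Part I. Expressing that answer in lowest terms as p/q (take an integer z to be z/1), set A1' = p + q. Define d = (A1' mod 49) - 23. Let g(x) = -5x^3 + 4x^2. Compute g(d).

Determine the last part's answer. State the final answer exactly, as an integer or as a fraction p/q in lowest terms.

Part I: total draws C(16,5) = 4368; favorable C(13,5) = 1287; P = 33/112; answer 33/112
Part II: A1 = 33/112; threaded value p + q = 145; d = 24; -5*(24)^3 + 4*(24)^2 = (-69120) + (2304) = -66816; answer -66816

-66816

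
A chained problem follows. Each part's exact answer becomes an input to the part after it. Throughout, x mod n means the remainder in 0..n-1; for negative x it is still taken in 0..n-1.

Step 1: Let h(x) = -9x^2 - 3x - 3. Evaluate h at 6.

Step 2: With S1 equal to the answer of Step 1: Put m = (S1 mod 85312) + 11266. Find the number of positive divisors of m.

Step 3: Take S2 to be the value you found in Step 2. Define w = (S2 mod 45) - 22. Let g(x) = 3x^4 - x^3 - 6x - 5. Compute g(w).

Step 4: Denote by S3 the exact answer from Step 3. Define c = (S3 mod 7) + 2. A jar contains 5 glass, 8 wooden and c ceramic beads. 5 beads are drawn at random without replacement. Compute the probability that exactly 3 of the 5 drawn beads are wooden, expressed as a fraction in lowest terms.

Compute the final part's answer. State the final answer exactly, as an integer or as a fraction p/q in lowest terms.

77/323

Step 1: -9*(6)^2 - 3*(6)^1 - 3 = (-324) + (-18) + (-3) = -345; answer -345
Step 2: S1 = -345; m = 96233; 96233 is prime, so its only divisors are 1 and 96233; count = 2; answer 2
Step 3: S2 = 2; w = -20; 3*(-20)^4 - 1*(-20)^3 - 6*(-20)^1 - 5 = (480000) + (8000) + (120) + (-5) = 488115; answer 488115
Step 4: S3 = 488115; c = 7; total draws C(20,5) = 15504; favorable C(8,3)*C(12,2) = 3696; P = 77/323; answer 77/323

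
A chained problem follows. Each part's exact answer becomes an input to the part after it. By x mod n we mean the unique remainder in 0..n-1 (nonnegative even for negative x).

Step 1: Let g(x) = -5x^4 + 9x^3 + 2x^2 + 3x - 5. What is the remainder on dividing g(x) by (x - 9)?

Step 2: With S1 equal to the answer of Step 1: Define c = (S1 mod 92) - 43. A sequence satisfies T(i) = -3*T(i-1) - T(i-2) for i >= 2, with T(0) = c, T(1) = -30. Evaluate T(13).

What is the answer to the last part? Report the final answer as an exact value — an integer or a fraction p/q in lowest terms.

Step 1: remainder = value at the root: -5*(9)^4 + 9*(9)^3 + 2*(9)^2 + 3*(9)^1 - 5 = (-32805) + (6561) + (162) + (27) + (-5) = -26060; answer -26060
Step 2: S1 = -26060; c = 25; T(2) = -3*(-30) - 1*(25) = 65; iterating: T(2)=65, T(3)=-165, T(4)=430, T(5)=-1125, T(6)=2945, T(7)=-7710, T(8)=20185, T(9)=-52845, T(10)=138350, T(11)=-362205, T(12)=948265, T(13)=-2482590; answer -2482590

-2482590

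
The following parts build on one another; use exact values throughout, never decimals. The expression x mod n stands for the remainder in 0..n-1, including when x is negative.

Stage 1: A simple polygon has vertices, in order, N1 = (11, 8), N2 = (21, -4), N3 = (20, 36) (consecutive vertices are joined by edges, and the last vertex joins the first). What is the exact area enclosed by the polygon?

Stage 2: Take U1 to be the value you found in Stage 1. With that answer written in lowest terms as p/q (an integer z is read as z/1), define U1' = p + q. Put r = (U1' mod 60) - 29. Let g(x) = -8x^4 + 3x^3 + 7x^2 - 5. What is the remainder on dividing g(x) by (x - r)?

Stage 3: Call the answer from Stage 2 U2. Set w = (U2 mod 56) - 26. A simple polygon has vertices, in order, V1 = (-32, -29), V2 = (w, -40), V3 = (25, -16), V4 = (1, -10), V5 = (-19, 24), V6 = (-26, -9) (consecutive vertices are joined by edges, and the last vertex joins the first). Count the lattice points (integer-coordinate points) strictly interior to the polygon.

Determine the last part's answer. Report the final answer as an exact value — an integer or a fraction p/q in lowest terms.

1544

Stage 1: cross terms: (11*-4 - 21*8)=-212, (21*36 - 20*-4)=836, (20*8 - 11*36)=-236; twice the area = |388| = 388; area = 194; answer 194
Stage 2: U1 = 194; threaded value p + q = 195; r = -14; remainder = value at the root: -8*(-14)^4 + 3*(-14)^3 + 7*(-14)^2 - 5 = (-307328) + (-8232) + (1372) + (-5) = -314193; answer -314193
Stage 3: U2 = -314193; w = -3; cross terms: (-32*-40 - -3*-29)=1193, (-3*-16 - 25*-40)=1048, (25*-10 - 1*-16)=-234, (1*24 - -19*-10)=-166, (-19*-9 - -26*24)=795, (-26*-29 - -32*-9)=466; twice the area = |3102| = 3102; area = 1551; boundary points = 1 + 4 + 6 + 2 + 1 + 2 = 16; strictly interior points = area - boundary/2 + 1 = 1544; answer 1544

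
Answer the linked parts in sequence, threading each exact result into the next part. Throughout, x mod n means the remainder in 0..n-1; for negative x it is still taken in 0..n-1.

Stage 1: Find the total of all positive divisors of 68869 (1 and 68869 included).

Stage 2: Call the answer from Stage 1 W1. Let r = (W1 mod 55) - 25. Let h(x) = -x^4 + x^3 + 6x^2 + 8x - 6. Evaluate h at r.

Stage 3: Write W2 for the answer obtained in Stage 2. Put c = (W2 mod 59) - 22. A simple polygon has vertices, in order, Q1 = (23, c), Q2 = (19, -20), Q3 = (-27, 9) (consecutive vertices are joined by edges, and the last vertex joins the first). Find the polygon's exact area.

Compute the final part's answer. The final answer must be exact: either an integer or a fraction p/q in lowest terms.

35

Stage 1: 68869 = 61 * 1129; sigma = (1 + 61) * (1 + 1129) = 62 * 1130 = 70060; answer 70060
Stage 2: W1 = 70060; r = 20; -1*(20)^4 + 1*(20)^3 + 6*(20)^2 + 8*(20)^1 - 6 = (-160000) + (8000) + (2400) + (160) + (-6) = -149446; answer -149446
Stage 3: W2 = -149446; c = -21; cross terms: (23*-20 - 19*-21)=-61, (19*9 - -27*-20)=-369, (-27*-21 - 23*9)=360; twice the area = |-70| = 70; area = 35; answer 35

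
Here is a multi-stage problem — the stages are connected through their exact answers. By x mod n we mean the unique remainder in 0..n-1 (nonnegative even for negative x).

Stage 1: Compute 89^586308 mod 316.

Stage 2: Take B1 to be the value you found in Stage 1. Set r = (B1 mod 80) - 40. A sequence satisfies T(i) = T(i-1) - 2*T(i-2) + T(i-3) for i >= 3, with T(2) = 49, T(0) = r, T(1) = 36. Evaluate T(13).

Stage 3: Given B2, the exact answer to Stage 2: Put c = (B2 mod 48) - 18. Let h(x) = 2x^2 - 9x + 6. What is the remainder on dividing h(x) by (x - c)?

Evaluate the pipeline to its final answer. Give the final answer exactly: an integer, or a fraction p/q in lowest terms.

Stage 1: squarings mod 316: 89^1=89, 89^2=21, 89^4=125, 89^8=141, 89^16=289, 89^32=97, 89^64=245, 89^128=301, 89^256=225, 89^512=65, 89^1024=117, 89^2048=101, 89^4096=89, 89^8192=21, 89^16384=125, 89^32768=141, 89^65536=289, 89^131072=97, 89^262144=245, 89^524288=301; 89^586308 = 89^4 * 89^64 * 89^512 * 89^4096 * 89^8192 * 89^16384 * 89^32768 * 89^524288 = 141 (mod 316); answer 141
Stage 2: B1 = 141; r = 21; T(3) = 1*(49) - 2*(36) + 1*(21) = -2; iterating: T(3)=-2, T(4)=-64, T(5)=-11, T(6)=115, T(7)=73, T(8)=-168, T(9)=-199, T(10)=210, T(11)=440, T(12)=-179, T(13)=-849; answer -849
Stage 3: B2 = -849; c = -3; remainder = value at the root: 2*(-3)^2 - 9*(-3)^1 + 6 = (18) + (27) + (6) = 51; answer 51

51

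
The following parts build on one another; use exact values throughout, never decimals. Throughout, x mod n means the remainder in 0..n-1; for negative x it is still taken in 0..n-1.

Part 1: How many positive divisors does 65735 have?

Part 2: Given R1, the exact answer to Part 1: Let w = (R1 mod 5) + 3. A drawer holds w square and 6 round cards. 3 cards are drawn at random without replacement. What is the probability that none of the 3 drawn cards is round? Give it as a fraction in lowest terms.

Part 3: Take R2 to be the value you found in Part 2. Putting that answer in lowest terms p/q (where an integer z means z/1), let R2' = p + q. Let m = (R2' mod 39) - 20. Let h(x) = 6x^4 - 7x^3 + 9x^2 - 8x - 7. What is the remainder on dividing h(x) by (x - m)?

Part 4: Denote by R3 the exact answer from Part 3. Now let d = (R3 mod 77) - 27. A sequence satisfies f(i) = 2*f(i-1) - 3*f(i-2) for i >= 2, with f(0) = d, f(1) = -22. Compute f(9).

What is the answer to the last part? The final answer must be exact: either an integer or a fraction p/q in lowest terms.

Part 1: 65735 = 5 * 13147; number of divisors = (1+1) * (1+1) = 4; answer 4
Part 2: R1 = 4; w = 7; total draws C(13,3) = 286; favorable C(7,3) = 35; P = 35/286; answer 35/286
Part 3: R2 = 35/286; threaded value p + q = 321; m = -11; remainder = value at the root: 6*(-11)^4 - 7*(-11)^3 + 9*(-11)^2 - 8*(-11)^1 - 7 = (87846) + (9317) + (1089) + (88) + (-7) = 98333; answer 98333
Part 4: R3 = 98333; d = -23; f(2) = 2*(-22) - 3*(-23) = 25; iterating: f(2)=25, f(3)=116, f(4)=157, f(5)=-34, f(6)=-539, f(7)=-976, f(8)=-335, f(9)=2258; answer 2258

2258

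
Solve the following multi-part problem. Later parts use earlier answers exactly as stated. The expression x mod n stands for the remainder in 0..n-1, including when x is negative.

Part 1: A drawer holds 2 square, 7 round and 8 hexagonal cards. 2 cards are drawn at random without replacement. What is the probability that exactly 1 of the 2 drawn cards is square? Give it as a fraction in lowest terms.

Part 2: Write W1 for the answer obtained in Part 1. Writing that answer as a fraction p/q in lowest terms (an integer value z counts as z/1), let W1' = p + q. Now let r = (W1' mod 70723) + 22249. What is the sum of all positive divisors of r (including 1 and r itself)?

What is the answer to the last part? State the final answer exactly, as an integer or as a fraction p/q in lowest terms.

Part 1: total draws C(17,2) = 136; favorable C(2,1)*C(15,1) = 30; P = 15/68; answer 15/68
Part 2: W1 = 15/68; threaded value p + q = 83; r = 22332; 22332 = 2^2 * 3 * 1861; sigma = (1 + 2 + 4) * (1 + 3) * (1 + 1861) = 7 * 4 * 1862 = 52136; answer 52136

52136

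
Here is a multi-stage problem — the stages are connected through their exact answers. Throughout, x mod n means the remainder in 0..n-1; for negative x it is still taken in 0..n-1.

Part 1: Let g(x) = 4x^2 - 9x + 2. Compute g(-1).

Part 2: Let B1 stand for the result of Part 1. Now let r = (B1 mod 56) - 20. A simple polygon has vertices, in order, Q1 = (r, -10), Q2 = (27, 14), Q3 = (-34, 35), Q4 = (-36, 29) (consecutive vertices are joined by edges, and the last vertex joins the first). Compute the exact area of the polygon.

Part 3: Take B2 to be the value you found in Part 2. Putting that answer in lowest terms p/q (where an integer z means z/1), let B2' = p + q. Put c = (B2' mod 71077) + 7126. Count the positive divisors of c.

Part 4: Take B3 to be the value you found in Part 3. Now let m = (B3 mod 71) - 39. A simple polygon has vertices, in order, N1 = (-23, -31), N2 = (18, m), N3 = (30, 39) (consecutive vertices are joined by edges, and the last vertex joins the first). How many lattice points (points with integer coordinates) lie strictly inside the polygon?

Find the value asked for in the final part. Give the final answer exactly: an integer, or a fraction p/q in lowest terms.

Part 1: 4*(-1)^2 - 9*(-1)^1 + 2 = (4) + (9) + (2) = 15; answer 15
Part 2: B1 = 15; r = -5; cross terms: (-5*14 - 27*-10)=200, (27*35 - -34*14)=1421, (-34*29 - -36*35)=274, (-36*-10 - -5*29)=505; twice the area = |2400| = 2400; area = 1200; answer 1200
Part 3: B2 = 1200; threaded value p + q = 1201; c = 8327; 8327 = 11 * 757; number of divisors = (1+1) * (1+1) = 4; answer 4
Part 4: B3 = 4; m = -35; cross terms: (-23*-35 - 18*-31)=1363, (18*39 - 30*-35)=1752, (30*-31 - -23*39)=-33; twice the area = |3082| = 3082; area = 1541; boundary points = 1 + 2 + 1 = 4; strictly interior points = area - boundary/2 + 1 = 1540; answer 1540

1540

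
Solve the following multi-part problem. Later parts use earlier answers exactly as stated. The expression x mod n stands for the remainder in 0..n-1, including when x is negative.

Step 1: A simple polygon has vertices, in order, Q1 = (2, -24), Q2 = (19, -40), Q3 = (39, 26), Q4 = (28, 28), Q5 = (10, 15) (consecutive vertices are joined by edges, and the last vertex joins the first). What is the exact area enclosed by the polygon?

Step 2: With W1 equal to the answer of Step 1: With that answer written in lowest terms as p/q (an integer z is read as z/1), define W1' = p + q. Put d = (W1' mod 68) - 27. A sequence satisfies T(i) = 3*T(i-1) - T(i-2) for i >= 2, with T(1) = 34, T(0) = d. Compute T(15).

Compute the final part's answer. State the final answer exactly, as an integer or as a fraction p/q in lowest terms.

23840006

Step 1: cross terms: (2*-40 - 19*-24)=376, (19*26 - 39*-40)=2054, (39*28 - 28*26)=364, (28*15 - 10*28)=140, (10*-24 - 2*15)=-270; twice the area = |2664| = 2664; area = 1332; answer 1332
Step 2: W1 = 1332; threaded value p + q = 1333; d = 14; T(2) = 3*(34) - 1*(14) = 88; iterating: T(2)=88, T(3)=230, T(4)=602, T(5)=1576, T(6)=4126, T(7)=10802, T(8)=28280, T(9)=74038, T(10)=193834, T(11)=507464, T(12)=1328558, T(13)=3478210, T(14)=9106072, T(15)=23840006; answer 23840006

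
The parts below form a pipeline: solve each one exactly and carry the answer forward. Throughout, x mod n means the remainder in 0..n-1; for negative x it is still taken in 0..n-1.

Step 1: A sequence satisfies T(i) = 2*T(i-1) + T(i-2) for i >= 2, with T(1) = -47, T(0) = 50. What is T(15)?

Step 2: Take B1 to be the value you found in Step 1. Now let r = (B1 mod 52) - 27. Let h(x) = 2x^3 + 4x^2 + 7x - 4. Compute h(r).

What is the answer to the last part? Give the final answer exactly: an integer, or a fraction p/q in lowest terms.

-334

Step 1: T(2) = 2*(-47) + 1*(50) = -44; iterating: T(2)=-44, T(3)=-135, T(4)=-314, T(5)=-763, T(6)=-1840, T(7)=-4443, T(8)=-10726, T(9)=-25895, T(10)=-62516, T(11)=-150927, T(12)=-364370, T(13)=-879667, T(14)=-2123704, T(15)=-5127075; answer -5127075
Step 2: B1 = -5127075; r = -6; 2*(-6)^3 + 4*(-6)^2 + 7*(-6)^1 - 4 = (-432) + (144) + (-42) + (-4) = -334; answer -334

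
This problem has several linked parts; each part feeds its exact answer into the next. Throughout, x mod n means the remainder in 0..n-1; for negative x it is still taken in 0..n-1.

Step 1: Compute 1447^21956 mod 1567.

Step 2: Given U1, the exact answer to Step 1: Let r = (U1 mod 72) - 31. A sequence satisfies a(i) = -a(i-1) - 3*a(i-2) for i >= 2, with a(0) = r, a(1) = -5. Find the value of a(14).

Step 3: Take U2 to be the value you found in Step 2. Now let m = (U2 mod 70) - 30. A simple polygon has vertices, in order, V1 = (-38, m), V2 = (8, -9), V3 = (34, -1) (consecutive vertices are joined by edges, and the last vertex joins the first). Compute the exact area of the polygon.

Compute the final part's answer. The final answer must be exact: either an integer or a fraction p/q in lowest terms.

93

Step 1: squarings mod 1567: 1447^1=1447, 1447^2=297, 1447^4=457, 1447^8=438, 1447^16=670, 1447^32=738, 1447^64=895, 1447^128=288, 1447^256=1460, 1447^512=480, 1447^1024=51, 1447^2048=1034, 1447^4096=462, 1447^8192=332, 1447^16384=534; 1447^21956 = 1447^4 * 1447^64 * 1447^128 * 1447^256 * 1447^1024 * 1447^4096 * 1447^16384 = 738 (mod 1567); answer 738
Step 2: U1 = 738; r = -13; a(2) = -1*(-5) - 3*(-13) = 44; iterating: a(2)=44, a(3)=-29, a(4)=-103, a(5)=190, a(6)=119, a(7)=-689, a(8)=332, a(9)=1735, a(10)=-2731, a(11)=-2474, a(12)=10667, a(13)=-3245, a(14)=-28756; answer -28756
Step 3: U2 = -28756; m = -16; cross terms: (-38*-9 - 8*-16)=470, (8*-1 - 34*-9)=298, (34*-16 - -38*-1)=-582; twice the area = |186| = 186; area = 93; answer 93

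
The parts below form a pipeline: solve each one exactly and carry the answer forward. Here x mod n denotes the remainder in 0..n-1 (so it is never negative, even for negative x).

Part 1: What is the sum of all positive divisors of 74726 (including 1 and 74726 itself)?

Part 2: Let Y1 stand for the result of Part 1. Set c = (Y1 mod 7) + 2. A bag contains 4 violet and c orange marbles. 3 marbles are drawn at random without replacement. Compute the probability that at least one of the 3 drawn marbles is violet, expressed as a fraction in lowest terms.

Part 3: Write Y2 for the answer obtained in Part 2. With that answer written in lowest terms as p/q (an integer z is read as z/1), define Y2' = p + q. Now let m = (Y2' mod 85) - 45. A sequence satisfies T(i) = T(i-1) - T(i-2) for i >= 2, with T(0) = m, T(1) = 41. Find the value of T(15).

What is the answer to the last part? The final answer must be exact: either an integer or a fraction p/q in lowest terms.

Part 1: 74726 = 2 * 37363; sigma = (1 + 2) * (1 + 37363) = 3 * 37364 = 112092; answer 112092
Part 2: Y1 = 112092; c = 3; total draws C(7,3) = 35; complement C(3,3) = 1; favorable 35 - 1 = 34; P = 34/35; answer 34/35
Part 3: Y2 = 34/35; threaded value p + q = 69; m = 24; T(2) = 1*(41) - 1*(24) = 17; iterating: T(2)=17, T(3)=-24, T(4)=-41, T(5)=-17, T(6)=24, T(7)=41, T(8)=17, T(9)=-24, T(10)=-41, T(11)=-17, T(12)=24, T(13)=41, T(14)=17, T(15)=-24; answer -24

-24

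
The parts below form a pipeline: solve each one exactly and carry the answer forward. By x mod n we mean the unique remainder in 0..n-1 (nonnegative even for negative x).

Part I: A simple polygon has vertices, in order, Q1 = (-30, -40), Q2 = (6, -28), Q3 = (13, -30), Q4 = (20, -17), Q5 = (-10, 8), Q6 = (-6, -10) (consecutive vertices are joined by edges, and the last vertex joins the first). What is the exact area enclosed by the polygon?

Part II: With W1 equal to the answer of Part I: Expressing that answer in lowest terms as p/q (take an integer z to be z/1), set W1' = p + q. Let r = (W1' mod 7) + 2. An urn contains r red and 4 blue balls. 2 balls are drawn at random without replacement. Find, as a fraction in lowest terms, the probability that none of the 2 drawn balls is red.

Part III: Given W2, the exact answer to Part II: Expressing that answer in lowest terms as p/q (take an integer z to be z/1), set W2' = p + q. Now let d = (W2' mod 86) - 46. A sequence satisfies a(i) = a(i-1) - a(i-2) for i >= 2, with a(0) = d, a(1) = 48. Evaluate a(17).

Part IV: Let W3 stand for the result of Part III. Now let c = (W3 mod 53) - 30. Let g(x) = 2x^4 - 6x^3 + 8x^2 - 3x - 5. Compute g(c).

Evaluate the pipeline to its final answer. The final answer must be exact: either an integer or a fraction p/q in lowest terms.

18166

Part I: cross terms: (-30*-28 - 6*-40)=1080, (6*-30 - 13*-28)=184, (13*-17 - 20*-30)=379, (20*8 - -10*-17)=-10, (-10*-10 - -6*8)=148, (-6*-40 - -30*-10)=-60; twice the area = |1721| = 1721; area = 1721/2; answer 1721/2
Part II: W1 = 1721/2; threaded value p + q = 1723; r = 3; total draws C(7,2) = 21; favorable C(4,2) = 6; P = 2/7; answer 2/7
Part III: W2 = 2/7; threaded value p + q = 9; d = -37; a(2) = 1*(48) - 1*(-37) = 85; iterating: a(2)=85, a(3)=37, a(4)=-48, a(5)=-85, a(6)=-37, a(7)=48, a(8)=85, a(9)=37, a(10)=-48, a(11)=-85, a(12)=-37, a(13)=48, a(14)=85, a(15)=37, a(16)=-48, a(17)=-85; answer -85
Part IV: W3 = -85; c = -9; 2*(-9)^4 - 6*(-9)^3 + 8*(-9)^2 - 3*(-9)^1 - 5 = (13122) + (4374) + (648) + (27) + (-5) = 18166; answer 18166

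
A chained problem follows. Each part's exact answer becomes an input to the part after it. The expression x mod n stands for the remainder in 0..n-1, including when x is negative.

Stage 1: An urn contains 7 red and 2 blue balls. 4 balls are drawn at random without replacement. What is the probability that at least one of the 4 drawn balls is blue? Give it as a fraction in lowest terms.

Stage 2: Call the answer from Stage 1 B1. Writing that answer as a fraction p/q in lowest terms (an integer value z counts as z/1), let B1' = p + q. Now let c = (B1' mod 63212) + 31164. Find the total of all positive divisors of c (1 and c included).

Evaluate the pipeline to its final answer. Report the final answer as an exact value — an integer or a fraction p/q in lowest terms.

39744

Stage 1: total draws C(9,4) = 126; complement C(7,4) = 35; favorable 126 - 35 = 91; P = 13/18; answer 13/18
Stage 2: B1 = 13/18; threaded value p + q = 31; c = 31195; 31195 = 5 * 17 * 367; sigma = (1 + 5) * (1 + 17) * (1 + 367) = 6 * 18 * 368 = 39744; answer 39744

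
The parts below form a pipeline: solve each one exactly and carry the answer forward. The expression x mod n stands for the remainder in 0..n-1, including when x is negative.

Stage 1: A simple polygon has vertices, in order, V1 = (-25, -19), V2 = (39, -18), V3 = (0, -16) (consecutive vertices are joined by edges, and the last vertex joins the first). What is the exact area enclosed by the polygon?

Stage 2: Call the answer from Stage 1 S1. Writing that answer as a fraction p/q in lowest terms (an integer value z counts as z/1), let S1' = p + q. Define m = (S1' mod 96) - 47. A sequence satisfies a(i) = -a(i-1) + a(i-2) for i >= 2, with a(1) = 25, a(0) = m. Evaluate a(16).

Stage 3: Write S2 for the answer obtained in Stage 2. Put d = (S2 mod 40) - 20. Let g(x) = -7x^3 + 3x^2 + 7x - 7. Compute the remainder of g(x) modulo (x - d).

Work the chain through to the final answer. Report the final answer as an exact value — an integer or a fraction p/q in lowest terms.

-772

Stage 1: cross terms: (-25*-18 - 39*-19)=1191, (39*-16 - 0*-18)=-624, (0*-19 - -25*-16)=-400; twice the area = |167| = 167; area = 167/2; answer 167/2
Stage 2: S1 = 167/2; threaded value p + q = 169; m = 26; a(2) = -1*(25) + 1*(26) = 1; iterating: a(2)=1, a(3)=24, a(4)=-23, a(5)=47, a(6)=-70, a(7)=117, a(8)=-187, a(9)=304, a(10)=-491, a(11)=795, a(12)=-1286, a(13)=2081, a(14)=-3367, a(15)=5448, a(16)=-8815; answer -8815
Stage 3: S2 = -8815; d = 5; remainder = value at the root: -7*(5)^3 + 3*(5)^2 + 7*(5)^1 - 7 = (-875) + (75) + (35) + (-7) = -772; answer -772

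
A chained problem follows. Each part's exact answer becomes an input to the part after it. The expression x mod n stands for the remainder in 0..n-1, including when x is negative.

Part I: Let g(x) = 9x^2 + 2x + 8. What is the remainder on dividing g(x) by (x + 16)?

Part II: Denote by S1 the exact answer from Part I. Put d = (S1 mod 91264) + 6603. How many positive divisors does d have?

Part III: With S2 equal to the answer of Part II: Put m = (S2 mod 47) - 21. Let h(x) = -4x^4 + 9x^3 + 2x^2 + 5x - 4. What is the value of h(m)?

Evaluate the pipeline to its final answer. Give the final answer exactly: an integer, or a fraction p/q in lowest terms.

-3604

Part I: remainder = value at the root: 9*(-16)^2 + 2*(-16)^1 + 8 = (2304) + (-32) + (8) = 2280; answer 2280
Part II: S1 = 2280; d = 8883; 8883 = 3^3 * 7 * 47; number of divisors = (3+1) * (1+1) * (1+1) = 16; answer 16
Part III: S2 = 16; m = -5; -4*(-5)^4 + 9*(-5)^3 + 2*(-5)^2 + 5*(-5)^1 - 4 = (-2500) + (-1125) + (50) + (-25) + (-4) = -3604; answer -3604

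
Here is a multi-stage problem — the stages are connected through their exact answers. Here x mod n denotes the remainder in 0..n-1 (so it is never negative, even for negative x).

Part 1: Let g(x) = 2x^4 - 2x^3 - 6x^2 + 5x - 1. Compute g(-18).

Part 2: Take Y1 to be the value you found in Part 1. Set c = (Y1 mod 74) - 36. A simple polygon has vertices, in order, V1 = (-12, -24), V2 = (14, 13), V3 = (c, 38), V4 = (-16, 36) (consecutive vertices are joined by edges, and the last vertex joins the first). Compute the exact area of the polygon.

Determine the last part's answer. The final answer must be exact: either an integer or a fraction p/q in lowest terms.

1837/2

Part 1: 2*(-18)^4 - 2*(-18)^3 - 6*(-18)^2 + 5*(-18)^1 - 1 = (209952) + (11664) + (-1944) + (-90) + (-1) = 219581; answer 219581
Part 2: Y1 = 219581; c = -13; cross terms: (-12*13 - 14*-24)=180, (14*38 - -13*13)=701, (-13*36 - -16*38)=140, (-16*-24 - -12*36)=816; twice the area = |1837| = 1837; area = 1837/2; answer 1837/2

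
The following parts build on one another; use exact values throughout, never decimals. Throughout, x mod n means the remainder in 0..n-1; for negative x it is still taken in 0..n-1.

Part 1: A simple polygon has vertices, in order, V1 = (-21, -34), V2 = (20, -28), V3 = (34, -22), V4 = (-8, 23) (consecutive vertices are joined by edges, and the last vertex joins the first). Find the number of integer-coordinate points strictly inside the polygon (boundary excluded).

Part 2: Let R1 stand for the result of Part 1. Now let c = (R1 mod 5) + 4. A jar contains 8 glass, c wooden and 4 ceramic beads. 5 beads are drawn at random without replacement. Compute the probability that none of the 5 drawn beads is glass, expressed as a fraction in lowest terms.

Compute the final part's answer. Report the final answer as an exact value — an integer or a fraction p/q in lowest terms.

77/1938

Part 1: cross terms: (-21*-28 - 20*-34)=1268, (20*-22 - 34*-28)=512, (34*23 - -8*-22)=606, (-8*-34 - -21*23)=755; twice the area = |3141| = 3141; area = 3141/2; boundary points = 1 + 2 + 3 + 1 = 7; strictly interior points = area - boundary/2 + 1 = 1568; answer 1568
Part 2: R1 = 1568; c = 7; total draws C(19,5) = 11628; favorable C(11,5) = 462; P = 77/1938; answer 77/1938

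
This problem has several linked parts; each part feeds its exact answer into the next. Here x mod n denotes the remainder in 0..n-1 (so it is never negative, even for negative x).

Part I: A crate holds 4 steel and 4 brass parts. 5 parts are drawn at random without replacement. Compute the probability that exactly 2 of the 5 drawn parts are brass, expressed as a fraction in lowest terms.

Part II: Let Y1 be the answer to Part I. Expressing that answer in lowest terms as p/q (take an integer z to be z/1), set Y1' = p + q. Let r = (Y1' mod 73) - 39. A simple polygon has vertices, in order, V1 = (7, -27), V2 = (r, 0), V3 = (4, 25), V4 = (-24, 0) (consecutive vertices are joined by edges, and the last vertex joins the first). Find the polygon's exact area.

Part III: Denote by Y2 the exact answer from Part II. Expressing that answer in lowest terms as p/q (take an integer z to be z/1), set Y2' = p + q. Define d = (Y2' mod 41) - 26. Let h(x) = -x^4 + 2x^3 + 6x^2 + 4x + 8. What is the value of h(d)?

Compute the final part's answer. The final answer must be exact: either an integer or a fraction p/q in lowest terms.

-114760

Part I: total draws C(8,5) = 56; favorable C(4,2)*C(4,3) = 24; P = 3/7; answer 3/7
Part II: Y1 = 3/7; threaded value p + q = 10; r = -29; cross terms: (7*0 - -29*-27)=-783, (-29*25 - 4*0)=-725, (4*0 - -24*25)=600, (-24*-27 - 7*0)=648; twice the area = |-260| = 260; area = 130; answer 130
Part III: Y2 = 130; threaded value p + q = 131; d = -18; -1*(-18)^4 + 2*(-18)^3 + 6*(-18)^2 + 4*(-18)^1 + 8 = (-104976) + (-11664) + (1944) + (-72) + (8) = -114760; answer -114760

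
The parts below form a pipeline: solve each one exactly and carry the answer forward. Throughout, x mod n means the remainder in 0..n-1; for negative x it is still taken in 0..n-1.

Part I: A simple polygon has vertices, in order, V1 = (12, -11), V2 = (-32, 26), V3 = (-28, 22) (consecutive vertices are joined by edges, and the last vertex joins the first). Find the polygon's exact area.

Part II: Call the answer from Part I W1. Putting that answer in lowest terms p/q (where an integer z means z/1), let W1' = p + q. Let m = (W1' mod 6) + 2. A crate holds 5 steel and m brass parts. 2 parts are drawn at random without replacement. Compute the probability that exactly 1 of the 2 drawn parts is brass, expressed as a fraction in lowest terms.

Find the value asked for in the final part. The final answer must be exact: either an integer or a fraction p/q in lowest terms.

Part I: cross terms: (12*26 - -32*-11)=-40, (-32*22 - -28*26)=24, (-28*-11 - 12*22)=44; twice the area = |28| = 28; area = 14; answer 14
Part II: W1 = 14; threaded value p + q = 15; m = 5; total draws C(10,2) = 45; favorable C(5,1)*C(5,1) = 25; P = 5/9; answer 5/9

5/9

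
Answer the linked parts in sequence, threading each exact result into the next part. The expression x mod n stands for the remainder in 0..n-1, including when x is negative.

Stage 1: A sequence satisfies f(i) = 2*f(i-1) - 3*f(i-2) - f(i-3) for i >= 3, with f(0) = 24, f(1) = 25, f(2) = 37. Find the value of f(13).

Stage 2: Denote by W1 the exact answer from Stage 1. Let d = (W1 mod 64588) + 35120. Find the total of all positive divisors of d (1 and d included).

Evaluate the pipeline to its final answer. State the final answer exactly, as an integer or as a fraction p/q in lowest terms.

52416

Stage 1: f(3) = 2*(37) - 3*(25) - 1*(24) = -25; iterating: f(3)=-25, f(4)=-186, f(5)=-334, f(6)=-85, f(7)=1018, f(8)=2625, f(9)=2281, f(10)=-4331, f(11)=-18130, f(12)=-25548, f(13)=7625; answer 7625
Stage 2: W1 = 7625; d = 42745; 42745 = 5 * 83 * 103; sigma = (1 + 5) * (1 + 83) * (1 + 103) = 6 * 84 * 104 = 52416; answer 52416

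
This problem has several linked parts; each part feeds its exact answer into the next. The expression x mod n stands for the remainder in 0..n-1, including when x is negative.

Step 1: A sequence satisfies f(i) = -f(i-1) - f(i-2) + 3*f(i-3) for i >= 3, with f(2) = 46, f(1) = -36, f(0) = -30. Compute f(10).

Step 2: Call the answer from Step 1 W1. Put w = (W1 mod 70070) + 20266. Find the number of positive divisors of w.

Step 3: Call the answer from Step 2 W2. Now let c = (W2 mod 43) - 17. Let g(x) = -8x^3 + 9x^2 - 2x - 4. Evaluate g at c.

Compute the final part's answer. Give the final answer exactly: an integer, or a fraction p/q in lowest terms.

6575

Step 1: f(3) = -1*(46) - 1*(-36) + 3*(-30) = -100; iterating: f(3)=-100, f(4)=-54, f(5)=292, f(6)=-538, f(7)=84, f(8)=1330, f(9)=-3028, f(10)=1950; answer 1950
Step 2: W1 = 1950; w = 22216; 22216 = 2^3 * 2777; number of divisors = (3+1) * (1+1) = 8; answer 8
Step 3: W2 = 8; c = -9; -8*(-9)^3 + 9*(-9)^2 - 2*(-9)^1 - 4 = (5832) + (729) + (18) + (-4) = 6575; answer 6575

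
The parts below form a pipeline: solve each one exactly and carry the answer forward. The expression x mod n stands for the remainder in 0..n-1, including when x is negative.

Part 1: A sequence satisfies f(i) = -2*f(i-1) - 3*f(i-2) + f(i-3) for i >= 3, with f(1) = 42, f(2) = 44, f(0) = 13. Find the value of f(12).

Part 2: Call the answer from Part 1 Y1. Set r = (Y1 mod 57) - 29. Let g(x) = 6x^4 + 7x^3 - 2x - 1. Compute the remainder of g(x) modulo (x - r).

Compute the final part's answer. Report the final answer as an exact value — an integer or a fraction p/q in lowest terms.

1975

Part 1: f(3) = -2*(44) - 3*(42) + 1*(13) = -201; iterating: f(3)=-201, f(4)=312, f(5)=23, f(6)=-1183, f(7)=2609, f(8)=-1646, f(9)=-5718, f(10)=18983, f(11)=-22458, f(12)=-17751; answer -17751
Part 2: Y1 = -17751; r = 4; remainder = value at the root: 6*(4)^4 + 7*(4)^3 - 2*(4)^1 - 1 = (1536) + (448) + (-8) + (-1) = 1975; answer 1975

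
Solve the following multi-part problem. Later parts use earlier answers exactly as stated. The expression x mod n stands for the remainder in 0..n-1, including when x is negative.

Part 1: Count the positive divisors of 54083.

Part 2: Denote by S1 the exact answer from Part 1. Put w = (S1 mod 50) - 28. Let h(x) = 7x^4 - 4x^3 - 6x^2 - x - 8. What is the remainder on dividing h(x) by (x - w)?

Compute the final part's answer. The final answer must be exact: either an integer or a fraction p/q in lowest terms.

Part 1: 54083 is prime, so its only divisors are 1 and 54083; count = 2; answer 2
Part 2: S1 = 2; w = -26; remainder = value at the root: 7*(-26)^4 - 4*(-26)^3 - 6*(-26)^2 - 1*(-26)^1 - 8 = (3198832) + (70304) + (-4056) + (26) + (-8) = 3265098; answer 3265098

3265098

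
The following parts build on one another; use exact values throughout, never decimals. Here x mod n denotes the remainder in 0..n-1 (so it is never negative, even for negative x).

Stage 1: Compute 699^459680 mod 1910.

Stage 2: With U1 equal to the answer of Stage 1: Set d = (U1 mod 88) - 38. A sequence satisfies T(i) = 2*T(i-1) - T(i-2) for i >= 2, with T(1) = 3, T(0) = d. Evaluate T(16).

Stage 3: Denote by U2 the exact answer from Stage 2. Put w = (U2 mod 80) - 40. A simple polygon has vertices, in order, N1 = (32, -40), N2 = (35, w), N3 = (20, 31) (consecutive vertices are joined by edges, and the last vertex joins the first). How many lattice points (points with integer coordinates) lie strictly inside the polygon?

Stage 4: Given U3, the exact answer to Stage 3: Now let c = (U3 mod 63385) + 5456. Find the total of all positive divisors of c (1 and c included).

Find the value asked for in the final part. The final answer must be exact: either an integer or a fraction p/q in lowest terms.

Stage 1: squarings mod 1910: 699^1=699, 699^2=1551, 699^4=911, 699^8=981, 699^16=1631, 699^32=1441, 699^64=311, 699^128=1221, 699^256=1041, 699^512=711, 699^1024=1281, 699^2048=271, 699^4096=861, 699^8192=241, 699^16384=781, 699^32768=671, 699^65536=1391, 699^131072=51, 699^262144=691; 699^459680 = 699^32 * 699^128 * 699^256 * 699^512 * 699^65536 * 699^131072 * 699^262144 = 991 (mod 1910); answer 991
Stage 2: U1 = 991; d = -15; T(2) = 2*(3) - 1*(-15) = 21; iterating: T(2)=21, T(3)=39, T(4)=57, T(5)=75, T(6)=93, T(7)=111, T(8)=129, T(9)=147, T(10)=165, T(11)=183, T(12)=201, T(13)=219, T(14)=237, T(15)=255, T(16)=273; answer 273
Stage 3: U2 = 273; w = -7; cross terms: (32*-7 - 35*-40)=1176, (35*31 - 20*-7)=1225, (20*-40 - 32*31)=-1792; twice the area = |609| = 609; area = 609/2; boundary points = 3 + 1 + 1 = 5; strictly interior points = area - boundary/2 + 1 = 303; answer 303
Stage 4: U3 = 303; c = 5759; 5759 = 13 * 443; sigma = (1 + 13) * (1 + 443) = 14 * 444 = 6216; answer 6216

6216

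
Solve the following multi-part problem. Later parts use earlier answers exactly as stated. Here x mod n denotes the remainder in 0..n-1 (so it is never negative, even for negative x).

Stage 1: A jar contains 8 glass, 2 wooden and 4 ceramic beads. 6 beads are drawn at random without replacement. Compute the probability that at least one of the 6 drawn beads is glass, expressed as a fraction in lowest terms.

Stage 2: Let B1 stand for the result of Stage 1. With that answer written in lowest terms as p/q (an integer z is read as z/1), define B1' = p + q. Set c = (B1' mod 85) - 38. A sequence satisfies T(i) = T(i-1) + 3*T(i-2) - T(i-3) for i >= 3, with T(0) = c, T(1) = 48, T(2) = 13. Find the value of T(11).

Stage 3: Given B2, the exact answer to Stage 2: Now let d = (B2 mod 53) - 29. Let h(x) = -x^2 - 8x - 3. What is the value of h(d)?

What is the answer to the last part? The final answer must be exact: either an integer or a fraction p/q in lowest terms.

Stage 1: total draws C(14,6) = 3003; complement C(6,6) = 1; favorable 3003 - 1 = 3002; P = 3002/3003; answer 3002/3003
Stage 2: B1 = 3002/3003; threaded value p + q = 6005; c = 17; T(3) = 1*(13) + 3*(48) - 1*(17) = 140; iterating: T(3)=140, T(4)=131, T(5)=538, T(6)=791, T(7)=2274, T(8)=4109, T(9)=10140, T(10)=20193, T(11)=46504; answer 46504
Stage 3: B2 = 46504; d = -6; -1*(-6)^2 - 8*(-6)^1 - 3 = (-36) + (48) + (-3) = 9; answer 9

9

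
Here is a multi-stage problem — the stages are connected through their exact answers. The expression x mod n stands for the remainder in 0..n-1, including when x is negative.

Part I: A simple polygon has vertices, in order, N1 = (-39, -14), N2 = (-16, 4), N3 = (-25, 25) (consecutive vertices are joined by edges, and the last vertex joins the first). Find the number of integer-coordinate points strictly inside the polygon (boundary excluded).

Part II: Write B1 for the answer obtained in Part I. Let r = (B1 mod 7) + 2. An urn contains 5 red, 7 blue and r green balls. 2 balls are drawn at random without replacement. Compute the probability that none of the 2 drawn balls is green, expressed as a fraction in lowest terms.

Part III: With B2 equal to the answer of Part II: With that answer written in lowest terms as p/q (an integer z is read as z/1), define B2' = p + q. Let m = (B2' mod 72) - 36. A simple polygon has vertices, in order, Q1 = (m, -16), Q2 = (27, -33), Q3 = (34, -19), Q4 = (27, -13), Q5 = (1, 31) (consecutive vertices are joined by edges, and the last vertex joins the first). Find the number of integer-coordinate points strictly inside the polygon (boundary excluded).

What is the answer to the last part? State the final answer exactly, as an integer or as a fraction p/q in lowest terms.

Part I: cross terms: (-39*4 - -16*-14)=-380, (-16*25 - -25*4)=-300, (-25*-14 - -39*25)=1325; twice the area = |645| = 645; area = 645/2; boundary points = 1 + 3 + 1 = 5; strictly interior points = area - boundary/2 + 1 = 321; answer 321
Part II: B1 = 321; r = 8; total draws C(20,2) = 190; favorable C(12,2) = 66; P = 33/95; answer 33/95
Part III: B2 = 33/95; threaded value p + q = 128; m = 20; cross terms: (20*-33 - 27*-16)=-228, (27*-19 - 34*-33)=609, (34*-13 - 27*-19)=71, (27*31 - 1*-13)=850, (1*-16 - 20*31)=-636; twice the area = |666| = 666; area = 333; boundary points = 1 + 7 + 1 + 2 + 1 = 12; strictly interior points = area - boundary/2 + 1 = 328; answer 328

328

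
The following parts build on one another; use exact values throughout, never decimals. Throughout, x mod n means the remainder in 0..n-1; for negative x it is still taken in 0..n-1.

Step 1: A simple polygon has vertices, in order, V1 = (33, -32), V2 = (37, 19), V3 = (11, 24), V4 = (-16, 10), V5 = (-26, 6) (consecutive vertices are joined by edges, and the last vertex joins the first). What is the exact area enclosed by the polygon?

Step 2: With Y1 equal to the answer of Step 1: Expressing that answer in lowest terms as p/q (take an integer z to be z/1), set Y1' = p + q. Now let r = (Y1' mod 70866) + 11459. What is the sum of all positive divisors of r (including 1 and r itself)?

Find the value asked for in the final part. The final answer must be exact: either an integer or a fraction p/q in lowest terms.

Step 1: cross terms: (33*19 - 37*-32)=1811, (37*24 - 11*19)=679, (11*10 - -16*24)=494, (-16*6 - -26*10)=164, (-26*-32 - 33*6)=634; twice the area = |3782| = 3782; area = 1891; answer 1891
Step 2: Y1 = 1891; threaded value p + q = 1892; r = 13351; 13351 = 13^2 * 79; sigma = (1 + 13 + 169) * (1 + 79) = 183 * 80 = 14640; answer 14640

14640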